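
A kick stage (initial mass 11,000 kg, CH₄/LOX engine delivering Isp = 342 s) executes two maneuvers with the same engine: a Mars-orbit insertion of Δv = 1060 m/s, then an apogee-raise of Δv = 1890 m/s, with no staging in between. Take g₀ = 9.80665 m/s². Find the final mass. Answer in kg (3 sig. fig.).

v_e = Isp · g₀ = 342 × 9.80665 = 3353.9 m/s.
After the first burn: m = 11000 × exp(−1060/3353.9) = 11000 × 0.72902 = 8,019.22 kg.
After the second burn: m = 8,019.22 × exp(−1890/3353.9) = 8,019.22 × 0.56920 = 4,564.54 kg.

final mass ≈ 4560 kg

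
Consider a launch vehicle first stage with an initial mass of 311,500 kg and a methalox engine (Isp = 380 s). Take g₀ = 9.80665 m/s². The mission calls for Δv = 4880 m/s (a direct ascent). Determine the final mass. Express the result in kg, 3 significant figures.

final mass ≈ 84100 kg

v_e = Isp · g₀ = 380 × 9.80665 = 3726.5 m/s.
From the ideal rocket equation, m₀/m_f = exp(Δv / v_e) = exp(4880 / 3726.5) = exp(1.3095) = 3.7044.
m_f = m₀ / 3.7044 = 311,500 / 3.7044 = 84,089.2 kg.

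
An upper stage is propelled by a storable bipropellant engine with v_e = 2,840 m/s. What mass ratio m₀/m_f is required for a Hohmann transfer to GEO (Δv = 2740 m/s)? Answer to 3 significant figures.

mass ratio ≈ 2.62

Rocket equation: m₀/m_f = exp(Δv / v_e) = exp(2740 / 2840.0) = exp(0.9648) = 2.6242.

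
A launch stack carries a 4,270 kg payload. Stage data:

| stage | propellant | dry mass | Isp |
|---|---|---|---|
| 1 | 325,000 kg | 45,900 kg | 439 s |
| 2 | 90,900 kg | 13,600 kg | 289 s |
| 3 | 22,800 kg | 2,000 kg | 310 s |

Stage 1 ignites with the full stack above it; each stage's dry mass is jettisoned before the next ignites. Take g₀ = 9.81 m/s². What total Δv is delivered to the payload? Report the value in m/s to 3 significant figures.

Δv ≈ 12400 m/s

Ignition mass of stage 1 = 325,000+45,900 + 90,900+13,600 + 22,800+2,000 + 4,270 = 504,470 kg.
Stage 1: m₀ = 504,470 kg, m_f = 504,470 − 325,000 = 179,470 kg; Δv = 439×9.81×ln(2.811) = 4306.6×1.0335 ≈ 4451 m/s.
Stage 2: m₀ = 133,570 kg, m_f = 133,570 − 90,900 = 42,670 kg; Δv = 289×9.81×ln(3.13) = 2835.1×1.1411 ≈ 3235 m/s.
Stage 3: m₀ = 29,070 kg, m_f = 29,070 − 22,800 = 6,270 kg; Δv = 310×9.81×ln(4.636) = 3041.1×1.5339 ≈ 4665 m/s.
Total Δv = 4451 + 3235 + 4665 = 12351 m/s.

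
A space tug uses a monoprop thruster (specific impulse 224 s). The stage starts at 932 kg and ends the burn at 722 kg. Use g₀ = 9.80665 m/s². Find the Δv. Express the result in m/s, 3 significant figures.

Δv ≈ 561 m/s

v_e = Isp · g₀ = 224 × 9.80665 = 2196.7 m/s.
Δv = v_e · ln(m₀/m_f) = 2196.7 × ln(1.291) = 2196.7 × 0.2553 ≈ 560.8 m/s.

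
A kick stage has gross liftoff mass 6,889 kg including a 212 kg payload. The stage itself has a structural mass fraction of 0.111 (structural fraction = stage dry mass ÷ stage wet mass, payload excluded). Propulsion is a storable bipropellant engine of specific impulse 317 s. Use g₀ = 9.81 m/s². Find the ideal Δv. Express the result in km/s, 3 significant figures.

Stage wet mass = m₀ − payload = 6,889 − 212 = 6,677 kg.
Stage dry mass = ε × stage wet mass = 0.111 × 6,677 = 741.147 kg.
Burnout mass m_f = stage dry + payload = 741.147 + 212 = 953.147 kg.
v_e = Isp · g₀ = 317 × 9.81 = 3109.8 m/s.
Δv = v_e · ln(6,889/953.147) = 3109.8 × ln(7.228) = 3109.8 × 1.9779 ≈ 6151 m/s.

Δv ≈ 6.15 km/s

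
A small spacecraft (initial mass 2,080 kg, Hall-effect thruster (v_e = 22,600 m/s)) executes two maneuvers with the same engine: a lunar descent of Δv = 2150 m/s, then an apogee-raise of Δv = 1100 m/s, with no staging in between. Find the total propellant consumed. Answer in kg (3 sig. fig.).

total propellant consumed ≈ 279 kg

After the first burn: m = 2080 × exp(−2150/22600.0) = 2080 × 0.90925 = 1,891.24 kg.
After the second burn: m = 1,891.24 × exp(−1100/22600.0) = 1,891.24 × 0.95249 = 1,801.39 kg.
Total propellant = m₀ − m_final = 2080 − 1,801.39 = 278.61 kg.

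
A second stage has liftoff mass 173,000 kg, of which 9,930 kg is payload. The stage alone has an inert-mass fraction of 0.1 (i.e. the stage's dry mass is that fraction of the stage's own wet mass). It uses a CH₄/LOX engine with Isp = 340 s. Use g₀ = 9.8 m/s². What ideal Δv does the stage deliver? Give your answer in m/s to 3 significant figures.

Stage wet mass = m₀ − payload = 173,000 − 9,930 = 163,070 kg.
Stage dry mass = ε × stage wet mass = 0.1 × 163,070 = 16,307 kg.
Burnout mass m_f = stage dry + payload = 16,307 + 9,930 = 26,237 kg.
v_e = Isp · g₀ = 340 × 9.8 = 3332.0 m/s.
By the Tsiolkovsky rocket equation, Δv = v_e · ln(173,000/26,237) = 3332.0 × ln(6.594) = 3332.0 × 1.8861 ≈ 6285 m/s.

Δv ≈ 6280 m/s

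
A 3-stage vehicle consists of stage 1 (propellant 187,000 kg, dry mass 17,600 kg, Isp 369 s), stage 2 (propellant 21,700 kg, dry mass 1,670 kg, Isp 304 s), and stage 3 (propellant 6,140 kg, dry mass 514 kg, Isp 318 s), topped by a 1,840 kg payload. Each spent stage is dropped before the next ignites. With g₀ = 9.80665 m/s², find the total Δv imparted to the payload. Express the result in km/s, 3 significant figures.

Δv ≈ 13.1 km/s

Ignition mass of stage 1 = 187,000+17,600 + 21,700+1,670 + 6,140+514 + 1,840 = 236,464 kg.
Stage 1: m₀ = 236,464 kg, m_f = 236,464 − 187,000 = 49,464 kg; Δv = 369×9.80665×ln(4.781) = 3618.7×1.5646 ≈ 5662 m/s.
Stage 2: m₀ = 31,864 kg, m_f = 31,864 − 21,700 = 10,164 kg; Δv = 304×9.80665×ln(3.135) = 2981.2×1.1426 ≈ 3406 m/s.
Stage 3: m₀ = 8,494 kg, m_f = 8,494 − 6,140 = 2,354 kg; Δv = 318×9.80665×ln(3.608) = 3118.5×1.2832 ≈ 4002 m/s.
Total Δv = 5662 + 3406 + 4002 = 13070 m/s.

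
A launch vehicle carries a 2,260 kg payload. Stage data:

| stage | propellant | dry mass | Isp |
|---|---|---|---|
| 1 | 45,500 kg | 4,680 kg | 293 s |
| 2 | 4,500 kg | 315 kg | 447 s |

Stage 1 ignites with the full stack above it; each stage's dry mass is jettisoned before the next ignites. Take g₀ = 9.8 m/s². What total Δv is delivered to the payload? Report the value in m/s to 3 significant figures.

Ignition mass of stage 1 = 45,500+4,680 + 4,500+315 + 2,260 = 57,255 kg.
Stage 1: m₀ = 57,255 kg, m_f = 57,255 − 45,500 = 11,755 kg; Δv = 293×9.8×ln(4.871) = 2871.4×1.5832 ≈ 4546 m/s.
Stage 2: m₀ = 7,075 kg, m_f = 7,075 − 4,500 = 2,575 kg; Δv = 447×9.8×ln(2.748) = 4380.6×1.0107 ≈ 4428 m/s.
Total Δv = 4546 + 4428 = 8974 m/s.

Δv ≈ 8970 m/s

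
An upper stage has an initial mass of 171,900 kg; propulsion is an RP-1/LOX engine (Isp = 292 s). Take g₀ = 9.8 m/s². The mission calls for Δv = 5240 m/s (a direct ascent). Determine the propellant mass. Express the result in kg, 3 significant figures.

propellant mass ≈ 144000 kg

v_e = Isp · g₀ = 292 × 9.8 = 2861.6 m/s.
m₀/m_f = exp(Δv / v_e) = exp(5240 / 2861.6) = exp(1.8311) = 6.2410.
m_f = 171,900 / 6.2410 = 27,543.7 kg, so propellant = m₀ − m_f = 171,900 − 27,543.7 = 144,356.3 kg.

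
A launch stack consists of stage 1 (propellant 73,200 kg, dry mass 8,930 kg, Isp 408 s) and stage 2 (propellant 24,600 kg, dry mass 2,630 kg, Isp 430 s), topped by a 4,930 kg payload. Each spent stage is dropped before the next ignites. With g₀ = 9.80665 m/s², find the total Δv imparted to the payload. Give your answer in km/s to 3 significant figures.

Δv ≈ 10.2 km/s

Ignition mass of stage 1 = 73,200+8,930 + 24,600+2,630 + 4,930 = 114,290 kg.
Stage 1: m₀ = 114,290 kg, m_f = 114,290 − 73,200 = 41,090 kg; Δv = 408×9.80665×ln(2.781) = 4001.1×1.0230 ≈ 4093 m/s.
Stage 2: m₀ = 32,160 kg, m_f = 32,160 − 24,600 = 7,560 kg; Δv = 430×9.80665×ln(4.254) = 4216.9×1.4479 ≈ 6105 m/s.
Total Δv = 4093 + 6105 = 10198 m/s.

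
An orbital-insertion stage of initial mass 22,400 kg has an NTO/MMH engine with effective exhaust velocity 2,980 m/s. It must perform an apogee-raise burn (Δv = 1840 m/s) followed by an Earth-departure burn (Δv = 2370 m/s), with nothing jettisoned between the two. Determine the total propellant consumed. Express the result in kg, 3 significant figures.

total propellant consumed ≈ 16900 kg

After the first burn: m = 22400 × exp(−1840/2980.0) = 22400 × 0.53932 = 12,080.8 kg.
After the second burn: m = 12,080.8 × exp(−2370/2980.0) = 12,080.8 × 0.45144 = 5,453.76 kg.
Total propellant = m₀ − m_final = 22400 − 5,453.76 = 16,946.24 kg.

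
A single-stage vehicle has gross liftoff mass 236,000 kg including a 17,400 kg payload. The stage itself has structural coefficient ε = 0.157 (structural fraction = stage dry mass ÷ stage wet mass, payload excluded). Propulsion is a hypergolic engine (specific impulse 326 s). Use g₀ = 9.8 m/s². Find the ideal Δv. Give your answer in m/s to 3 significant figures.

Stage wet mass = m₀ − payload = 236,000 − 17,400 = 218,600 kg.
Stage dry mass = ε × stage wet mass = 0.157 × 218,600 = 34,320.2 kg.
Burnout mass m_f = stage dry + payload = 34,320.2 + 17,400 = 51,720.2 kg.
v_e = Isp · g₀ = 326 × 9.8 = 3194.8 m/s.
Rocket equation: Δv = v_e · ln(236,000/51,720.2) = 3194.8 × ln(4.563) = 3194.8 × 1.5180 ≈ 4850 m/s.

Δv ≈ 4850 m/s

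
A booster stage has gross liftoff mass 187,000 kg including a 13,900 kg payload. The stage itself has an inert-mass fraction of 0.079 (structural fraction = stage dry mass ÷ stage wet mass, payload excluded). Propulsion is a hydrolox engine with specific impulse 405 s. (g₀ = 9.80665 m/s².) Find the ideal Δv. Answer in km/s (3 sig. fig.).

Stage wet mass = m₀ − payload = 187,000 − 13,900 = 173,100 kg.
Stage dry mass = ε × stage wet mass = 0.079 × 173,100 = 13,674.9 kg.
Burnout mass m_f = stage dry + payload = 13,674.9 + 13,900 = 27,574.9 kg.
v_e = Isp · g₀ = 405 × 9.80665 = 3971.7 m/s.
Rocket equation: Δv = v_e · ln(187,000/27,574.9) = 3971.7 × ln(6.782) = 3971.7 × 1.9142 ≈ 7603 m/s.

Δv ≈ 7.60 km/s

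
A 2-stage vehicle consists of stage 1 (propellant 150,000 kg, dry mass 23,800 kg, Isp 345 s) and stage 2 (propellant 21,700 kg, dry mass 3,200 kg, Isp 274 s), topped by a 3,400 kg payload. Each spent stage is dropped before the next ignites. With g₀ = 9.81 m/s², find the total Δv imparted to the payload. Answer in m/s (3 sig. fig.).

Ignition mass of stage 1 = 150,000+23,800 + 21,700+3,200 + 3,400 = 202,100 kg.
Stage 1: m₀ = 202,100 kg, m_f = 202,100 − 150,000 = 52,100 kg; Δv = 345×9.81×ln(3.879) = 3384.5×1.3556 ≈ 4588 m/s.
Stage 2: m₀ = 28,300 kg, m_f = 28,300 − 21,700 = 6,600 kg; Δv = 274×9.81×ln(4.288) = 2687.9×1.4558 ≈ 3913 m/s.
Total Δv = 4588 + 3913 = 8501 m/s.

Δv ≈ 8500 m/s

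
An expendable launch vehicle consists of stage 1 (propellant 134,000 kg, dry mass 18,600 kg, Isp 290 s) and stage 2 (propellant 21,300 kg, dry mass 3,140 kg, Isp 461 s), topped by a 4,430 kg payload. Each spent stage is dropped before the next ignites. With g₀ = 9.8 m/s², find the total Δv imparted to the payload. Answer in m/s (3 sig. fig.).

Ignition mass of stage 1 = 134,000+18,600 + 21,300+3,140 + 4,430 = 181,470 kg.
Stage 1: m₀ = 181,470 kg, m_f = 181,470 − 134,000 = 47,470 kg; Δv = 290×9.8×ln(3.823) = 2842.0×1.3410 ≈ 3811 m/s.
Stage 2: m₀ = 28,870 kg, m_f = 28,870 − 21,300 = 7,570 kg; Δv = 461×9.8×ln(3.814) = 4517.8×1.3386 ≈ 6048 m/s.
Total Δv = 3811 + 6048 = 9859 m/s.

Δv ≈ 9860 m/s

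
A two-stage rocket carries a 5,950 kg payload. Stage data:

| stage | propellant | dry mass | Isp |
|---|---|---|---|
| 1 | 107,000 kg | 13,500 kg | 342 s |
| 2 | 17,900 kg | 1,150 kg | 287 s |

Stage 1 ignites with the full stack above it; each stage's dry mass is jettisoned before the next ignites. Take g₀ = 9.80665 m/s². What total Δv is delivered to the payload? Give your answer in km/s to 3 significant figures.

Δv ≈ 8.00 km/s

Ignition mass of stage 1 = 107,000+13,500 + 17,900+1,150 + 5,950 = 145,500 kg.
Stage 1: m₀ = 145,500 kg, m_f = 145,500 − 107,000 = 38,500 kg; Δv = 342×9.80665×ln(3.779) = 3353.9×1.3295 ≈ 4459 m/s.
Stage 2: m₀ = 25,000 kg, m_f = 25,000 − 17,900 = 7,100 kg; Δv = 287×9.80665×ln(3.521) = 2814.5×1.2588 ≈ 3543 m/s.
Total Δv = 4459 + 3543 = 8002 m/s.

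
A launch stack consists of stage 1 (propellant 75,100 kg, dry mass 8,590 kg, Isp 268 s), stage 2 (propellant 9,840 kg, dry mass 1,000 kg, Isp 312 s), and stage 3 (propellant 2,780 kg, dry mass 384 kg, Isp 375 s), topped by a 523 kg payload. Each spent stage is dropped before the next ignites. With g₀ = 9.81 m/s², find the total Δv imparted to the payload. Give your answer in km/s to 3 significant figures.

Δv ≈ 12.4 km/s

Ignition mass of stage 1 = 75,100+8,590 + 9,840+1,000 + 2,780+384 + 523 = 98,217 kg.
Stage 1: m₀ = 98,217 kg, m_f = 98,217 − 75,100 = 23,117 kg; Δv = 268×9.81×ln(4.249) = 2629.1×1.4466 ≈ 3803 m/s.
Stage 2: m₀ = 14,527 kg, m_f = 14,527 − 9,840 = 4,687 kg; Δv = 312×9.81×ln(3.099) = 3060.7×1.1312 ≈ 3462 m/s.
Stage 3: m₀ = 3,687 kg, m_f = 3,687 − 2,780 = 907 kg; Δv = 375×9.81×ln(4.065) = 3678.8×1.4024 ≈ 5159 m/s.
Total Δv = 3803 + 3462 + 5159 = 12424 m/s.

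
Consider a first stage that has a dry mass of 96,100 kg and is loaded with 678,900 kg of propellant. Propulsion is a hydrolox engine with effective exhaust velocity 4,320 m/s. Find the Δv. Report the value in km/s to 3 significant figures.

Δv ≈ 9.02 km/s

m₀ = m_dry + m_prop = 96,100 + 678,900 = 775,000 kg.
Δv = v_e · ln(m₀/m_f) = 4320.0 × ln(8.065) = 4320.0 × 2.0875 ≈ 9017.9 m/s.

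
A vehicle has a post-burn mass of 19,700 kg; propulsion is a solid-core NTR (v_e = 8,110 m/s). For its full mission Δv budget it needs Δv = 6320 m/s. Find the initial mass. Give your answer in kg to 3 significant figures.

Rocket equation: m₀/m_f = exp(Δv / v_e) = exp(6320 / 8110.0) = exp(0.7793) = 2.1799.
m₀ = m_f × 2.1799 = 19,700 × 2.1799 = 42,944 kg.

initial mass ≈ 42900 kg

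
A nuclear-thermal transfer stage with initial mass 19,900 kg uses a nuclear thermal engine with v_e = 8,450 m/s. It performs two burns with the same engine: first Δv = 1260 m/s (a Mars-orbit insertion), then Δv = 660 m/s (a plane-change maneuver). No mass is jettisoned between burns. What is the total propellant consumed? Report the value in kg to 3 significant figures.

total propellant consumed ≈ 4040 kg

After the first burn: m = 19900 × exp(−1260/8450.0) = 19900 × 0.86147 = 17,143.3 kg.
After the second burn: m = 17,143.3 × exp(−660/8450.0) = 17,143.3 × 0.92487 = 15,855.3 kg.
Total propellant = m₀ − m_final = 19900 − 15,855.3 = 4,044.7 kg.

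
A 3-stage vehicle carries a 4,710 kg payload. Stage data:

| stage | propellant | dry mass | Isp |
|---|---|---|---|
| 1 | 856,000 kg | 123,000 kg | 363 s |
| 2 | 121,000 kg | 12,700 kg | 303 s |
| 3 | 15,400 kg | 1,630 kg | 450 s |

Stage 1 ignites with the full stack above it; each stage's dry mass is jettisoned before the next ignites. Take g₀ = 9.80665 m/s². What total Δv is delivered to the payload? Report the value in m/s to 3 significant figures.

Ignition mass of stage 1 = 856,000+123,000 + 121,000+12,700 + 15,400+1,630 + 4,710 = 1,134,440 kg.
Stage 1: m₀ = 1,134,440 kg, m_f = 1,134,440 − 856,000 = 278,440 kg; Δv = 363×9.80665×ln(4.074) = 3559.8×1.4047 ≈ 5000 m/s.
Stage 2: m₀ = 155,440 kg, m_f = 155,440 − 121,000 = 34,440 kg; Δv = 303×9.80665×ln(4.513) = 2971.4×1.5070 ≈ 4478 m/s.
Stage 3: m₀ = 21,740 kg, m_f = 21,740 − 15,400 = 6,340 kg; Δv = 450×9.80665×ln(3.429) = 4413.0×1.2323 ≈ 5438 m/s.
Total Δv = 5000 + 4478 + 5438 = 14916 m/s.

Δv ≈ 14900 m/s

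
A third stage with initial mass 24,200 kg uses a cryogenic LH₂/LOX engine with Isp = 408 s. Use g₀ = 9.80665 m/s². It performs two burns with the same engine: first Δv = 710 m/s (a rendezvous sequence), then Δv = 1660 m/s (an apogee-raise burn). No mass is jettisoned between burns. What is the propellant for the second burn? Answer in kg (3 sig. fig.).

v_e = Isp · g₀ = 408 × 9.80665 = 4001.1 m/s.
After the first burn: m = 24200 × exp(−710/4001.1) = 24200 × 0.83740 = 20,265.1 kg.
After the second burn: m = 20,265.1 × exp(−1660/4001.1) = 20,265.1 × 0.66042 = 13,383.5 kg.
Second-burn propellant = 20,265.1 − 13,383.5 = 6,881.6 kg.

propellant for the second burn ≈ 6880 kg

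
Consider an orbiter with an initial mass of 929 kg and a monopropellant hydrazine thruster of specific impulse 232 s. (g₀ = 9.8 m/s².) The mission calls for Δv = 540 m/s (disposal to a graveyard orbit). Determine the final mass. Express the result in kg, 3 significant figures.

final mass ≈ 733 kg

v_e = Isp · g₀ = 232 × 9.8 = 2273.6 m/s.
Using Δv = v_e ln(m₀/m_f): m₀/m_f = exp(Δv / v_e) = exp(540 / 2273.6) = exp(0.2375) = 1.2681.
m_f = m₀ / 1.2681 = 929 / 1.2681 = 732.592 kg.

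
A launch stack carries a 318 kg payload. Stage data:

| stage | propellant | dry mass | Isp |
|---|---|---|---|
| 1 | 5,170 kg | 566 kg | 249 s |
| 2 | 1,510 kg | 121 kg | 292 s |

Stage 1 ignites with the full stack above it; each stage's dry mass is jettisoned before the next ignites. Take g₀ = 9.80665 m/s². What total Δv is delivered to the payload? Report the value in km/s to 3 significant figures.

Ignition mass of stage 1 = 5,170+566 + 1,510+121 + 318 = 7,685 kg.
Stage 1: m₀ = 7,685 kg, m_f = 7,685 − 5,170 = 2,515 kg; Δv = 249×9.80665×ln(3.056) = 2441.9×1.1170 ≈ 2728 m/s.
Stage 2: m₀ = 1,949 kg, m_f = 1,949 − 1,510 = 439 kg; Δv = 292×9.80665×ln(4.44) = 2863.5×1.4906 ≈ 4268 m/s.
Total Δv = 2728 + 4268 = 6996 m/s.

Δv ≈ 7.00 km/s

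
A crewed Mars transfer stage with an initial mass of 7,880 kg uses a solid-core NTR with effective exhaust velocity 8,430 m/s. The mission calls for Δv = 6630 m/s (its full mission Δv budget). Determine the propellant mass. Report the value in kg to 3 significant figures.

propellant mass ≈ 4290 kg

m₀/m_f = exp(Δv / v_e) = exp(6630 / 8430.0) = exp(0.7865) = 2.1956.
m_f = 7,880 / 2.1956 = 3,589 kg, so propellant = m₀ − m_f = 7,880 − 3,589 = 4,291 kg.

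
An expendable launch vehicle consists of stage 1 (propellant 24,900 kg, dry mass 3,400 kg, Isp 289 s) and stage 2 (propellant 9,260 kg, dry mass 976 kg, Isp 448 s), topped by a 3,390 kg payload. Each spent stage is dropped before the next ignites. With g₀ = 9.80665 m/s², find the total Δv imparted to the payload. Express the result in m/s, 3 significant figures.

Δv ≈ 7550 m/s

Ignition mass of stage 1 = 24,900+3,400 + 9,260+976 + 3,390 = 41,926 kg.
Stage 1: m₀ = 41,926 kg, m_f = 41,926 − 24,900 = 17,026 kg; Δv = 289×9.80665×ln(2.462) = 2834.1×0.9012 ≈ 2554 m/s.
Stage 2: m₀ = 13,626 kg, m_f = 13,626 − 9,260 = 4,366 kg; Δv = 448×9.80665×ln(3.121) = 4393.4×1.1381 ≈ 5000 m/s.
Total Δv = 2554 + 5000 = 7554 m/s.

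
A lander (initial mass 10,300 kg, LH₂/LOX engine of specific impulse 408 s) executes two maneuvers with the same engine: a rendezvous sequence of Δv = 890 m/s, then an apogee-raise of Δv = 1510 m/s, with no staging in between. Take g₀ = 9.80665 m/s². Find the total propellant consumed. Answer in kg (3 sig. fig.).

total propellant consumed ≈ 4650 kg

v_e = Isp · g₀ = 408 × 9.80665 = 4001.1 m/s.
After the first burn: m = 10300 × exp(−890/4001.1) = 10300 × 0.80056 = 8,245.77 kg.
After the second burn: m = 8,245.77 × exp(−1510/4001.1) = 8,245.77 × 0.68565 = 5,653.71 kg.
Total propellant = m₀ − m_final = 10300 − 5,653.71 = 4,646.29 kg.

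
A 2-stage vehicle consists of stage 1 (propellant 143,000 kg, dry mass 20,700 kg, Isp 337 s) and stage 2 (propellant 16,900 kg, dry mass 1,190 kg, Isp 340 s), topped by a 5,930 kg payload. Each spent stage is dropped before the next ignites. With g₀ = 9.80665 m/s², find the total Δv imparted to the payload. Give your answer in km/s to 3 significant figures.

Ignition mass of stage 1 = 143,000+20,700 + 16,900+1,190 + 5,930 = 187,720 kg.
Stage 1: m₀ = 187,720 kg, m_f = 187,720 − 143,000 = 44,720 kg; Δv = 337×9.80665×ln(4.198) = 3304.8×1.4345 ≈ 4741 m/s.
Stage 2: m₀ = 24,020 kg, m_f = 24,020 − 16,900 = 7,120 kg; Δv = 340×9.80665×ln(3.374) = 3334.3×1.2160 ≈ 4054 m/s.
Total Δv = 4741 + 4054 = 8795 m/s.

Δv ≈ 8.80 km/s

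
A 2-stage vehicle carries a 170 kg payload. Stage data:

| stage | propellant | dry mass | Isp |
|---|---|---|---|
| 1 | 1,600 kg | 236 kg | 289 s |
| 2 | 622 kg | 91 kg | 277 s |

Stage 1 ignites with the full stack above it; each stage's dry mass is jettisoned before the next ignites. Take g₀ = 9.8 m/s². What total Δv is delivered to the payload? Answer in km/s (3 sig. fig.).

Ignition mass of stage 1 = 1,600+236 + 622+91 + 170 = 2,719 kg.
Stage 1: m₀ = 2,719 kg, m_f = 2,719 − 1,600 = 1,119 kg; Δv = 289×9.8×ln(2.43) = 2832.2×0.8878 ≈ 2515 m/s.
Stage 2: m₀ = 883 kg, m_f = 883 − 622 = 261 kg; Δv = 277×9.8×ln(3.383) = 2714.6×1.2188 ≈ 3309 m/s.
Total Δv = 2515 + 3309 = 5824 m/s.

Δv ≈ 5.82 km/s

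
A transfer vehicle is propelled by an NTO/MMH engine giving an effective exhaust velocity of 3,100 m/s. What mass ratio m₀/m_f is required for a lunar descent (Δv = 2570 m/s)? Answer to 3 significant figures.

From the ideal rocket equation, m₀/m_f = exp(Δv / v_e) = exp(2570 / 3100.0) = exp(0.8290) = 2.2911.

mass ratio ≈ 2.29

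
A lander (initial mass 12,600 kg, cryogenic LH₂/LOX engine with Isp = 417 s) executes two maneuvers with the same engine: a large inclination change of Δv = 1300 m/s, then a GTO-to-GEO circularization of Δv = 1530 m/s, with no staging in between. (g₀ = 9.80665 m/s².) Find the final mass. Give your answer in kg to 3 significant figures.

final mass ≈ 6310 kg

v_e = Isp · g₀ = 417 × 9.80665 = 4089.4 m/s.
After the first burn: m = 12600 × exp(−1300/4089.4) = 12600 × 0.72768 = 9,168.77 kg.
After the second burn: m = 9,168.77 × exp(−1530/4089.4) = 9,168.77 × 0.68788 = 6,307.01 kg.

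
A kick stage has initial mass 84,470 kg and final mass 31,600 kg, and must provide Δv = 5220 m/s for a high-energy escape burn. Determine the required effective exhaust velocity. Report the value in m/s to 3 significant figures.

ln(m₀/m_f) = ln(84470/31600) = ln(2.673) = 0.9832.
Using Δv = v_e ln(m₀/m_f): v_e = Δv / ln(m₀/m_f) = 5220 / 0.9832 = 5309.0 m/s.

v_e ≈ 5310 m/s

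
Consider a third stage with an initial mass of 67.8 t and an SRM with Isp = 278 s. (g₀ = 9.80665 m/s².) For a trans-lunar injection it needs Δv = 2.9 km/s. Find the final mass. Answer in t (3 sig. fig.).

v_e = Isp · g₀ = 278 × 9.80665 = 2726.2 m/s.
From the ideal rocket equation, m₀/m_f = exp(Δv / v_e) = exp(2900 / 2726.2) = exp(1.0637) = 2.8972.
m_f = m₀ / 2.8972 = 67.8 / 2.8972 = 23.4019 t.

final mass ≈ 23.4 t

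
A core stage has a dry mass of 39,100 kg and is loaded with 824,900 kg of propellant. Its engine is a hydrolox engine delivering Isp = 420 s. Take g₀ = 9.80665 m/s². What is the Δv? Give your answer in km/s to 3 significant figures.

Δv ≈ 12.7 km/s

v_e = Isp · g₀ = 420 × 9.80665 = 4118.8 m/s.
m₀ = m_dry + m_prop = 39,100 + 824,900 = 864,000 kg.
By the Tsiolkovsky rocket equation, Δv = v_e · ln(m₀/m_f) = 4118.8 × ln(22.1) = 4118.8 × 3.0955 ≈ 12749.5 m/s.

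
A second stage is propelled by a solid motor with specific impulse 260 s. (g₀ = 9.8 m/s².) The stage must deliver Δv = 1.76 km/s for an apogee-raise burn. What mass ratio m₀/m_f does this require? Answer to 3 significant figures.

v_e = Isp · g₀ = 260 × 9.8 = 2548.0 m/s.
Using Δv = v_e ln(m₀/m_f): m₀/m_f = exp(Δv / v_e) = exp(1760 / 2548.0) = exp(0.6907) = 1.9952.

mass ratio ≈ 2.00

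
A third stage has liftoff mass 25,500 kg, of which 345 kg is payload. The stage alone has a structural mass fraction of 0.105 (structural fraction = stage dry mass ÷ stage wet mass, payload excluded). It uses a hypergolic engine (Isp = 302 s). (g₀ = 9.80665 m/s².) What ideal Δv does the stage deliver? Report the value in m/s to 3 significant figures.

Δv ≈ 6350 m/s

Stage wet mass = m₀ − payload = 25,500 − 345 = 25,155 kg.
Stage dry mass = ε × stage wet mass = 0.105 × 25,155 = 2,641.28 kg.
Burnout mass m_f = stage dry + payload = 2,641.28 + 345 = 2,986.28 kg.
v_e = Isp · g₀ = 302 × 9.80665 = 2961.6 m/s.
By the Tsiolkovsky rocket equation, Δv = v_e · ln(25,500/2,986.28) = 2961.6 × ln(8.539) = 2961.6 × 2.1446 ≈ 6352 m/s.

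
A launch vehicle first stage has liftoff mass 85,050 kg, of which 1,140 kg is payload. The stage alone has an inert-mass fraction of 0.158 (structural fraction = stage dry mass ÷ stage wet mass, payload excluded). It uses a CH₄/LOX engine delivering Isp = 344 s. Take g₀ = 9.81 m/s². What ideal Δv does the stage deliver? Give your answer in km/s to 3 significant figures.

Stage wet mass = m₀ − payload = 85,050 − 1,140 = 83,910 kg.
Stage dry mass = ε × stage wet mass = 0.158 × 83,910 = 13,257.8 kg.
Burnout mass m_f = stage dry + payload = 13,257.8 + 1,140 = 14,397.8 kg.
v_e = Isp · g₀ = 344 × 9.81 = 3374.6 m/s.
Using Δv = v_e ln(m₀/m_f): Δv = v_e · ln(85,050/14,397.8) = 3374.6 × ln(5.907) = 3374.6 × 1.7762 ≈ 5994 m/s.

Δv ≈ 5.99 km/s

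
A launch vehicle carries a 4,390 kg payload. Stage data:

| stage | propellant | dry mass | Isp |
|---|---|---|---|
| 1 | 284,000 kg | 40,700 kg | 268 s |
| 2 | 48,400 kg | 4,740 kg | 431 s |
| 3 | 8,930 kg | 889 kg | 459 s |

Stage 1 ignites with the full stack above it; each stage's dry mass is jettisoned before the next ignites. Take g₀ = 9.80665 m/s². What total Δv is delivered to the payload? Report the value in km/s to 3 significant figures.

Ignition mass of stage 1 = 284,000+40,700 + 48,400+4,740 + 8,930+889 + 4,390 = 392,049 kg.
Stage 1: m₀ = 392,049 kg, m_f = 392,049 − 284,000 = 108,049 kg; Δv = 268×9.80665×ln(3.628) = 2628.2×1.2888 ≈ 3387 m/s.
Stage 2: m₀ = 67,349 kg, m_f = 67,349 − 48,400 = 18,949 kg; Δv = 431×9.80665×ln(3.554) = 4226.7×1.2681 ≈ 5360 m/s.
Stage 3: m₀ = 14,209 kg, m_f = 14,209 − 8,930 = 5,279 kg; Δv = 459×9.80665×ln(2.692) = 4501.3×0.9901 ≈ 4457 m/s.
Total Δv = 3387 + 5360 + 4457 = 13204 m/s.

Δv ≈ 13.2 km/s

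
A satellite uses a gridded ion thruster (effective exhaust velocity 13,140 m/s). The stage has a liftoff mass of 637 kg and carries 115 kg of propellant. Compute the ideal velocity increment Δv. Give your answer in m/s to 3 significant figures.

Δv ≈ 2620 m/s

m_f = m₀ − m_prop = 637 − 115 = 522 kg.
Rocket equation: Δv = v_e · ln(m₀/m_f) = 13140.0 × ln(1.22) = 13140.0 × 0.1991 ≈ 2616.2 m/s.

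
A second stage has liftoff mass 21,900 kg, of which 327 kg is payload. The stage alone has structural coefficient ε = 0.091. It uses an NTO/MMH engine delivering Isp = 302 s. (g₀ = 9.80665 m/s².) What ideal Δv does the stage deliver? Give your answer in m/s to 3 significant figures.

Stage wet mass = m₀ − payload = 21,900 − 327 = 21,573 kg.
Stage dry mass = ε × stage wet mass = 0.091 × 21,573 = 1,963.14 kg.
Burnout mass m_f = stage dry + payload = 1,963.14 + 327 = 2,290.14 kg.
v_e = Isp · g₀ = 302 × 9.80665 = 2961.6 m/s.
From the ideal rocket equation, Δv = v_e · ln(21,900/2,290.14) = 2961.6 × ln(9.563) = 2961.6 × 2.2579 ≈ 6687 m/s.

Δv ≈ 6690 m/s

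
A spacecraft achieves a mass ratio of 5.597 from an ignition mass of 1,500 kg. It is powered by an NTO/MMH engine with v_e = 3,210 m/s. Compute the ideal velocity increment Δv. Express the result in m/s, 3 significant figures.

Δv = v_e · ln(5.597) = 3210.0 × 1.7222 ≈ 5528.4 m/s.

Δv ≈ 5530 m/s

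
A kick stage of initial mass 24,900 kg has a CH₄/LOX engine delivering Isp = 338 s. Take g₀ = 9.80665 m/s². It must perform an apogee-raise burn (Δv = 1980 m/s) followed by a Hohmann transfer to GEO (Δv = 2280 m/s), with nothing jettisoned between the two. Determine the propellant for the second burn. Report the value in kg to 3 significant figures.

propellant for the second burn ≈ 6810 kg

v_e = Isp · g₀ = 338 × 9.80665 = 3314.6 m/s.
After the first burn: m = 24900 × exp(−1980/3314.6) = 24900 × 0.55027 = 13,701.7 kg.
After the second burn: m = 13,701.7 × exp(−2280/3314.6) = 13,701.7 × 0.50265 = 6,887.16 kg.
Second-burn propellant = 13,701.7 − 6,887.16 = 6,814.54 kg.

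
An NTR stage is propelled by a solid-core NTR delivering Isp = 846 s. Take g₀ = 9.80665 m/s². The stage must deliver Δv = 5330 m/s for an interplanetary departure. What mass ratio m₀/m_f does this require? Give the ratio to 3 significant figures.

v_e = Isp · g₀ = 846 × 9.80665 = 8296.4 m/s.
By the Tsiolkovsky rocket equation, m₀/m_f = exp(Δv / v_e) = exp(5330 / 8296.4) = exp(0.6424) = 1.9011.

mass ratio ≈ 1.90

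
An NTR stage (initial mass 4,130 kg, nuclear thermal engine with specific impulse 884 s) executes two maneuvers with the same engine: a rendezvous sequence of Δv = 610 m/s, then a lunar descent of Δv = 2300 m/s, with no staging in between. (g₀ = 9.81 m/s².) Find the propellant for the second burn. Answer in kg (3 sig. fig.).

v_e = Isp · g₀ = 884 × 9.81 = 8672.0 m/s.
After the first burn: m = 4130 × exp(−610/8672.0) = 4130 × 0.93208 = 3,849.49 kg.
After the second burn: m = 3,849.49 × exp(−2300/8672.0) = 3,849.49 × 0.76704 = 2,952.71 kg.
Second-burn propellant = 3,849.49 − 2,952.71 = 896.78 kg.

propellant for the second burn ≈ 897 kg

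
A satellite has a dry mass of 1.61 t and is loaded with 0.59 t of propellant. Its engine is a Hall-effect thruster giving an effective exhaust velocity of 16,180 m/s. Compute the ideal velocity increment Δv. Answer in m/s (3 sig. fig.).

Δv ≈ 5050 m/s

m₀ = m_dry + m_prop = 1.61 + 0.59 = 2.2 t.
Rocket equation: Δv = v_e · ln(m₀/m_f) = 16180.0 × ln(1.366) = 16180.0 × 0.3122 ≈ 5051.8 m/s.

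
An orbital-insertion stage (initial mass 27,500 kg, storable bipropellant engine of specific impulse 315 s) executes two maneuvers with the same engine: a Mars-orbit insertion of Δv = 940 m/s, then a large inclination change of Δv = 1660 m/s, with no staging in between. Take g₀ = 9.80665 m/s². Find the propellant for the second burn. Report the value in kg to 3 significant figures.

v_e = Isp · g₀ = 315 × 9.80665 = 3089.1 m/s.
After the first burn: m = 27500 × exp(−940/3089.1) = 27500 × 0.73764 = 20,285.1 kg.
After the second burn: m = 20,285.1 × exp(−1660/3089.1) = 20,285.1 × 0.58428 = 11,852.2 kg.
Second-burn propellant = 20,285.1 − 11,852.2 = 8,432.9 kg.

propellant for the second burn ≈ 8430 kg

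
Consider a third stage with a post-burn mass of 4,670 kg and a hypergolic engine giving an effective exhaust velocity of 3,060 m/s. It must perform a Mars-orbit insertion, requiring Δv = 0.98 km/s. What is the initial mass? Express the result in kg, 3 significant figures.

From the ideal rocket equation, m₀/m_f = exp(Δv / v_e) = exp(980 / 3060.0) = exp(0.3203) = 1.3775.
m₀ = m_f × 1.3775 = 4,670 × 1.3775 = 6,432.93 kg.

initial mass ≈ 6430 kg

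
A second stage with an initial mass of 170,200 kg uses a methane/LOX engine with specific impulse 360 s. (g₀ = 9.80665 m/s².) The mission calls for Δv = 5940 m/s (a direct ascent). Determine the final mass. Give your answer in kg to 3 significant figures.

final mass ≈ 31600 kg

v_e = Isp · g₀ = 360 × 9.80665 = 3530.4 m/s.
Rocket equation: m₀/m_f = exp(Δv / v_e) = exp(5940 / 3530.4) = exp(1.6825) = 5.3792.
m_f = m₀ / 5.3792 = 170,200 / 5.3792 = 31,640.4 kg.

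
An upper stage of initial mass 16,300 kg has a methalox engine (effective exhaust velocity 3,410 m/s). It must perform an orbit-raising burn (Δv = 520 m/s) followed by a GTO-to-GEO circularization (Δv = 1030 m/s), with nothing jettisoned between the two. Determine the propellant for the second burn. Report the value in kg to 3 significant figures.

propellant for the second burn ≈ 3650 kg

After the first burn: m = 16300 × exp(−520/3410.0) = 16300 × 0.85857 = 13,994.7 kg.
After the second burn: m = 13,994.7 × exp(−1030/3410.0) = 13,994.7 × 0.73930 = 10,346.3 kg.
Second-burn propellant = 13,994.7 − 10,346.3 = 3,648.4 kg.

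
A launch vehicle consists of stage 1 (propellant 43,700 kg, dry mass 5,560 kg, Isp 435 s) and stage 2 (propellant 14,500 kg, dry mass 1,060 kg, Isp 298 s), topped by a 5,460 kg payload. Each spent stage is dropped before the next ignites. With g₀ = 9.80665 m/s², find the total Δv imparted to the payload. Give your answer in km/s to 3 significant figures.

Δv ≈ 7.57 km/s

Ignition mass of stage 1 = 43,700+5,560 + 14,500+1,060 + 5,460 = 70,280 kg.
Stage 1: m₀ = 70,280 kg, m_f = 70,280 − 43,700 = 26,580 kg; Δv = 435×9.80665×ln(2.644) = 4265.9×0.9723 ≈ 4148 m/s.
Stage 2: m₀ = 21,020 kg, m_f = 21,020 − 14,500 = 6,520 kg; Δv = 298×9.80665×ln(3.224) = 2922.4×1.1706 ≈ 3421 m/s.
Total Δv = 4148 + 3421 = 7569 m/s.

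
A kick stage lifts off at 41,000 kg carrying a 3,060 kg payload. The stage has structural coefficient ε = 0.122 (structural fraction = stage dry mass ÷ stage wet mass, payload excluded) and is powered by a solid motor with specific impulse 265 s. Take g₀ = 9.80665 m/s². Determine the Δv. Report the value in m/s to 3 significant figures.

Stage wet mass = m₀ − payload = 41,000 − 3,060 = 37,940 kg.
Stage dry mass = ε × stage wet mass = 0.122 × 37,940 = 4,628.68 kg.
Burnout mass m_f = stage dry + payload = 4,628.68 + 3,060 = 7,688.68 kg.
v_e = Isp · g₀ = 265 × 9.80665 = 2598.8 m/s.
Using Δv = v_e ln(m₀/m_f): Δv = v_e · ln(41,000/7,688.68) = 2598.8 × ln(5.333) = 2598.8 × 1.6738 ≈ 4350 m/s.

Δv ≈ 4350 m/s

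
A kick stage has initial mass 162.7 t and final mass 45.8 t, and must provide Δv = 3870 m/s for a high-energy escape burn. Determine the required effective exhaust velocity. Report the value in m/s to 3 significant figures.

v_e ≈ 3050 m/s

ln(m₀/m_f) = ln(162700/45800) = ln(3.552) = 1.2676.
v_e = Δv / ln(m₀/m_f) = 3870 / 1.2676 = 3053.0 m/s.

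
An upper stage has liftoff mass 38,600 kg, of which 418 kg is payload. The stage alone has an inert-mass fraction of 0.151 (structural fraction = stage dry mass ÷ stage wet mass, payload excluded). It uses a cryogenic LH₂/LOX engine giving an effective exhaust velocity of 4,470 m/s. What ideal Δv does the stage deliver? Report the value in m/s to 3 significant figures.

Stage wet mass = m₀ − payload = 38,600 − 418 = 38,182 kg.
Stage dry mass = ε × stage wet mass = 0.151 × 38,182 = 5,765.48 kg.
Burnout mass m_f = stage dry + payload = 5,765.48 + 418 = 6,183.48 kg.
Using Δv = v_e ln(m₀/m_f): Δv = v_e · ln(38,600/6,183.48) = 4470.0 × ln(6.242) = 4470.0 × 1.8314 ≈ 8186 m/s.

Δv ≈ 8190 m/s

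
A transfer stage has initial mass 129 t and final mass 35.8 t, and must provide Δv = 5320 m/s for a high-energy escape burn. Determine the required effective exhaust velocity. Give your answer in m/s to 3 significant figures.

ln(m₀/m_f) = ln(129000/35800) = ln(3.603) = 1.2819.
v_e = Δv / ln(m₀/m_f) = 5320 / 1.2819 = 4150.2 m/s.

v_e ≈ 4150 m/s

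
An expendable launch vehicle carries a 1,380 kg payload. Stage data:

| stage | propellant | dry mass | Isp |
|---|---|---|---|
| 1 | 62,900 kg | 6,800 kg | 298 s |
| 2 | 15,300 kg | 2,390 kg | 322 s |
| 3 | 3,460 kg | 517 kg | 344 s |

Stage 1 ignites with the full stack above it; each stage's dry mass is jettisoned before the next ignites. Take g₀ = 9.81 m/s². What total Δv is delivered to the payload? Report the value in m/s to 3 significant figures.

Ignition mass of stage 1 = 62,900+6,800 + 15,300+2,390 + 3,460+517 + 1,380 = 92,747 kg.
Stage 1: m₀ = 92,747 kg, m_f = 92,747 − 62,900 = 29,847 kg; Δv = 298×9.81×ln(3.107) = 2923.4×1.1338 ≈ 3315 m/s.
Stage 2: m₀ = 23,047 kg, m_f = 23,047 − 15,300 = 7,747 kg; Δv = 322×9.81×ln(2.975) = 3158.8×1.0902 ≈ 3444 m/s.
Stage 3: m₀ = 5,357 kg, m_f = 5,357 − 3,460 = 1,897 kg; Δv = 344×9.81×ln(2.824) = 3374.6×1.0381 ≈ 3503 m/s.
Total Δv = 3315 + 3444 + 3503 = 10262 m/s.

Δv ≈ 10300 m/s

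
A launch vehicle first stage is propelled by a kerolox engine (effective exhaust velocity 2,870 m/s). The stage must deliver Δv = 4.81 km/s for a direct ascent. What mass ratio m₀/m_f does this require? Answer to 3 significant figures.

mass ratio ≈ 5.34

m₀/m_f = exp(Δv / v_e) = exp(4810 / 2870.0) = exp(1.6760) = 5.3439.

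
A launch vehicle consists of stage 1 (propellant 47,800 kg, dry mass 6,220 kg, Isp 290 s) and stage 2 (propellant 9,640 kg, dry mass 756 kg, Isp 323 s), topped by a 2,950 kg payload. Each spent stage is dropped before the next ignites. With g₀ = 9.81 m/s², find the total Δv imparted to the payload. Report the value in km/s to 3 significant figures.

Δv ≈ 7.58 km/s

Ignition mass of stage 1 = 47,800+6,220 + 9,640+756 + 2,950 = 67,366 kg.
Stage 1: m₀ = 67,366 kg, m_f = 67,366 − 47,800 = 19,566 kg; Δv = 290×9.81×ln(3.443) = 2844.9×1.2363 ≈ 3517 m/s.
Stage 2: m₀ = 13,346 kg, m_f = 13,346 − 9,640 = 3,706 kg; Δv = 323×9.81×ln(3.601) = 3168.6×1.2813 ≈ 4060 m/s.
Total Δv = 3517 + 4060 = 7577 m/s.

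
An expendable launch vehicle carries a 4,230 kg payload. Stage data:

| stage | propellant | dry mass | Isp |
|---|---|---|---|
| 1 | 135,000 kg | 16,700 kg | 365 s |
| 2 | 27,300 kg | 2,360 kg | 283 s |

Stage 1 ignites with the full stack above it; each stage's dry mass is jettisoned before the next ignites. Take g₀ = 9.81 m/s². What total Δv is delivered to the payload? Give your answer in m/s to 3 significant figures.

Δv ≈ 9200 m/s

Ignition mass of stage 1 = 135,000+16,700 + 27,300+2,360 + 4,230 = 185,590 kg.
Stage 1: m₀ = 185,590 kg, m_f = 185,590 − 135,000 = 50,590 kg; Δv = 365×9.81×ln(3.669) = 3580.7×1.2998 ≈ 4654 m/s.
Stage 2: m₀ = 33,890 kg, m_f = 33,890 − 27,300 = 6,590 kg; Δv = 283×9.81×ln(5.143) = 2776.2×1.6376 ≈ 4546 m/s.
Total Δv = 4654 + 4546 = 9200 m/s.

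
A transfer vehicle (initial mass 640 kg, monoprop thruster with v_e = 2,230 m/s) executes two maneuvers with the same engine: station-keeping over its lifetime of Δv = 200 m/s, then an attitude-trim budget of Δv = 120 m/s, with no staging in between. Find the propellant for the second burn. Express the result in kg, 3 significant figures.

After the first burn: m = 640 × exp(−200/2230.0) = 640 × 0.91422 = 585.101 kg.
After the second burn: m = 585.101 × exp(−120/2230.0) = 585.101 × 0.94761 = 554.448 kg.
Second-burn propellant = 585.101 − 554.448 = 30.653 kg.

propellant for the second burn ≈ 30.7 kg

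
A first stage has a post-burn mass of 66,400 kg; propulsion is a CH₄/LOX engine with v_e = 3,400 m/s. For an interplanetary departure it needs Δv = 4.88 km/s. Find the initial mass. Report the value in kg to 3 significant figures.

initial mass ≈ 279000 kg

Rocket equation: m₀/m_f = exp(Δv / v_e) = exp(4880 / 3400.0) = exp(1.4353) = 4.2009.
m₀ = m_f × 4.2009 = 66,400 × 4.2009 = 278,940 kg.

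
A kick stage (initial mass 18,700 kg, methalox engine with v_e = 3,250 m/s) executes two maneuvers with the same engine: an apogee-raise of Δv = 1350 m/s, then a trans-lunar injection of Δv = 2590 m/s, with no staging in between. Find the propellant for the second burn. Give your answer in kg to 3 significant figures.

propellant for the second burn ≈ 6780 kg

After the first burn: m = 18700 × exp(−1350/3250.0) = 18700 × 0.66009 = 12,343.7 kg.
After the second burn: m = 12,343.7 × exp(−2590/3250.0) = 12,343.7 × 0.45071 = 5,563.43 kg.
Second-burn propellant = 12,343.7 − 5,563.43 = 6,780.27 kg.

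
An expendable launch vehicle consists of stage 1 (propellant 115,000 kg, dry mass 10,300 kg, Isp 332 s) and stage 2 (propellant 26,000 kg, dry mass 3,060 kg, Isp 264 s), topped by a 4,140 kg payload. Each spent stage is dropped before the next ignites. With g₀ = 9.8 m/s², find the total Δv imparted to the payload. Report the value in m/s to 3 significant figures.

Δv ≈ 8160 m/s

Ignition mass of stage 1 = 115,000+10,300 + 26,000+3,060 + 4,140 = 158,500 kg.
Stage 1: m₀ = 158,500 kg, m_f = 158,500 − 115,000 = 43,500 kg; Δv = 332×9.8×ln(3.644) = 3253.6×1.2930 ≈ 4207 m/s.
Stage 2: m₀ = 33,200 kg, m_f = 33,200 − 26,000 = 7,200 kg; Δv = 264×9.8×ln(4.611) = 2587.2×1.5285 ≈ 3954 m/s.
Total Δv = 4207 + 3954 = 8161 m/s.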